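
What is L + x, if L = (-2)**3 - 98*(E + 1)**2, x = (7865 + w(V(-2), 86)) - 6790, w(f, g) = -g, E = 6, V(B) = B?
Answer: -3821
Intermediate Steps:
x = 989 (x = (7865 - 1*86) - 6790 = (7865 - 86) - 6790 = 7779 - 6790 = 989)
L = -4810 (L = (-2)**3 - 98*(6 + 1)**2 = -8 - 98*7**2 = -8 - 98*49 = -8 - 4802 = -4810)
L + x = -4810 + 989 = -3821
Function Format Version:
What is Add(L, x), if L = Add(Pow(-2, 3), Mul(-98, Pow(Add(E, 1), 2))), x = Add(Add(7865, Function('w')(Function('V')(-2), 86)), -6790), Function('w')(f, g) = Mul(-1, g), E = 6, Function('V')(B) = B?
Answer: -3821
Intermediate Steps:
x = 989 (x = Add(Add(7865, Mul(-1, 86)), -6790) = Add(Add(7865, -86), -6790) = Add(7779, -6790) = 989)
L = -4810 (L = Add(Pow(-2, 3), Mul(-98, Pow(Add(6, 1), 2))) = Add(-8, Mul(-98, Pow(7, 2))) = Add(-8, Mul(-98, 49)) = Add(-8, -4802) = -4810)
Add(L, x) = Add(-4810, 989) = -3821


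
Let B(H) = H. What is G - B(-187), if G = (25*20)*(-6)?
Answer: -2813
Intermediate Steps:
G = -3000 (G = 500*(-6) = -3000)
G - B(-187) = -3000 - 1*(-187) = -3000 + 187 = -2813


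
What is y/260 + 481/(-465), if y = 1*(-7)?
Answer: -25663/24180 ≈ -1.0613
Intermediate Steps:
y = -7
y/260 + 481/(-465) = -7/260 + 481/(-465) = -7*1/260 + 481*(-1/465) = -7/260 - 481/465 = -25663/24180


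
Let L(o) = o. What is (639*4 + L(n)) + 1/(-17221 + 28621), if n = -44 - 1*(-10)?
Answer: 28750801/11400 ≈ 2522.0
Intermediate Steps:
n = -34 (n = -44 + 10 = -34)
(639*4 + L(n)) + 1/(-17221 + 28621) = (639*4 - 34) + 1/(-17221 + 28621) = (2556 - 34) + 1/11400 = 2522 + 1/11400 = 28750801/11400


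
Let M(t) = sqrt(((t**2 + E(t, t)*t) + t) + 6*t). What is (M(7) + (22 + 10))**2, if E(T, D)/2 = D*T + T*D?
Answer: 2494 + 448*sqrt(30) ≈ 4947.8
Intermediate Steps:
E(T, D) = 4*D*T (E(T, D) = 2*(D*T + T*D) = 2*(D*T + D*T) = 2*(2*D*T) = 4*D*T)
M(t) = sqrt(t**2 + 4*t**3 + 7*t) (M(t) = sqrt(((t**2 + (4*t*t)*t) + t) + 6*t) = sqrt(((t**2 + (4*t**2)*t) + t) + 6*t) = sqrt(((t**2 + 4*t**3) + t) + 6*t) = sqrt((t + t**2 + 4*t**3) + 6*t) = sqrt(t**2 + 4*t**3 + 7*t))
(M(7) + (22 + 10))**2 = (sqrt(7*(7 + 7 + 4*7**2)) + (22 + 10))**2 = (sqrt(7*(7 + 7 + 4*49)) + 32)**2 = (sqrt(7*(7 + 7 + 196)) + 32)**2 = (sqrt(7*210) + 32)**2 = (sqrt(1470) + 32)**2 = (7*sqrt(30) + 32)**2 = (32 + 7*sqrt(30))**2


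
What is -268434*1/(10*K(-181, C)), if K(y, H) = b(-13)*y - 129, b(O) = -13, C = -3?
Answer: -134217/11120 ≈ -12.070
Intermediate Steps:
K(y, H) = -129 - 13*y (K(y, H) = -13*y - 129 = -129 - 13*y)
-268434*1/(10*K(-181, C)) = -268434*1/(10*(-129 - 13*(-181))) = -268434*1/(10*(-129 + 2353)) = -268434/(10*2224) = -268434/22240 = -268434*1/22240 = -134217/11120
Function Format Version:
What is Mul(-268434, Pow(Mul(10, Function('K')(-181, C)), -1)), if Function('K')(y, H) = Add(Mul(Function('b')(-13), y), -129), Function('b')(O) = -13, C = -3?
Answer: Rational(-134217, 11120) ≈ -12.070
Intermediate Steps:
Function('K')(y, H) = Add(-129, Mul(-13, y)) (Function('K')(y, H) = Add(Mul(-13, y), -129) = Add(-129, Mul(-13, y)))
Mul(-268434, Pow(Mul(10, Function('K')(-181, C)), -1)) = Mul(-268434, Pow(Mul(10, Add(-129, Mul(-13, -181))), -1)) = Mul(-268434, Pow(Mul(10, Add(-129, 2353)), -1)) = Mul(-268434, Pow(Mul(10, 2224), -1)) = Mul(-268434, Pow(22240, -1)) = Mul(-268434, Rational(1, 22240)) = Rational(-134217, 11120)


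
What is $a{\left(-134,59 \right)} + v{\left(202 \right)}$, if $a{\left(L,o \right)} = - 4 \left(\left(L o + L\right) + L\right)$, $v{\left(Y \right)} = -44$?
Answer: $32652$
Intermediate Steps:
$a{\left(L,o \right)} = - 8 L - 4 L o$ ($a{\left(L,o \right)} = - 4 \left(\left(L + L o\right) + L\right) = - 4 \left(2 L + L o\right) = - 8 L - 4 L o$)
$a{\left(-134,59 \right)} + v{\left(202 \right)} = \left(-4\right) \left(-134\right) \left(2 + 59\right) - 44 = \left(-4\right) \left(-134\right) 61 - 44 = 32696 - 44 = 32652$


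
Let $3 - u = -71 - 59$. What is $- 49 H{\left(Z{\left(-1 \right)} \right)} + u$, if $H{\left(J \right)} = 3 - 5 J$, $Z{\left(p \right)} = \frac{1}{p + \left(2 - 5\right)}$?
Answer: $- \frac{301}{4} \approx -75.25$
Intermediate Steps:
$Z{\left(p \right)} = \frac{1}{-3 + p}$ ($Z{\left(p \right)} = \frac{1}{p + \left(2 - 5\right)} = \frac{1}{p - 3} = \frac{1}{-3 + p}$)
$u = 133$ ($u = 3 - \left(-71 - 59\right) = 3 - -130 = 3 + 130 = 133$)
$- 49 H{\left(Z{\left(-1 \right)} \right)} + u = - 49 \left(3 - \frac{5}{-3 - 1}\right) + 133 = - 49 \left(3 - \frac{5}{-4}\right) + 133 = - 49 \left(3 - - \frac{5}{4}\right) + 133 = - 49 \left(3 + \frac{5}{4}\right) + 133 = \left(-49\right) \frac{17}{4} + 133 = - \frac{833}{4} + 133 = - \frac{301}{4}$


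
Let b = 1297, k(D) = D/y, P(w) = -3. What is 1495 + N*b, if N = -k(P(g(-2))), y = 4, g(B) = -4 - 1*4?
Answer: 9871/4 ≈ 2467.8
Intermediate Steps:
g(B) = -8 (g(B) = -4 - 4 = -8)
k(D) = D/4
N = ¾ (N = -(-3)/4 = -1*(-¾) = ¾ ≈ 0.75000)
1495 + N*b = 1495 + (¾)*1297 = 1495 + 3891/4 = 9871/4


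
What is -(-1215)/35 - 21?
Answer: 96/7 ≈ 13.714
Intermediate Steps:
-(-1215)/35 - 21 = -27*(-9/7) - 21 = 243/7 - 21 = 96/7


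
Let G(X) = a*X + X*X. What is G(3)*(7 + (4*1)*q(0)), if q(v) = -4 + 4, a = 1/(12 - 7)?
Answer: 336/5 ≈ 67.200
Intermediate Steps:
a = ⅕ (a = 1/5 = ⅕ ≈ 0.20000)
G(X) = X² + X/5 (G(X) = X/5 + X*X = X/5 + X² = X² + X/5)
q(v) = 0
G(3)*(7 + (4*1)*q(0)) = (3*(⅕ + 3))*(7 + (4*1)*0) = (3*(16/5))*(7 + 4*0) = 48*(7 + 0)/5 = (48/5)*7 = 336/5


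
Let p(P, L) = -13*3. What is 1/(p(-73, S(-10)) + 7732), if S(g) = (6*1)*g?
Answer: 1/7693 ≈ 0.00012999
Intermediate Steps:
S(g) = 6*g
p(P, L) = -39
1/(p(-73, S(-10)) + 7732) = 1/(-39 + 7732) = 1/7693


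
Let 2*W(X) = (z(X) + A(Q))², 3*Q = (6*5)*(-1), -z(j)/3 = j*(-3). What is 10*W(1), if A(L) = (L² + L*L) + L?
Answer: 198005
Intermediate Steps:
z(j) = 9*j (z(j) = -3*j*(-3) = -(-9)*j = 9*j)
Q = -10 (Q = ((6*5)*(-1))/3 = (30*(-1))/3 = (⅓)*(-30) = -10)
A(L) = L + 2*L² (A(L) = (L² + L²) + L = 2*L² + L = L + 2*L²)
W(X) = (190 + 9*X)²/2 (W(X) = (9*X - 10*(1 + 2*(-10)))²/2 = (9*X - 10*(1 - 20))²/2 = (9*X - 10*(-19))²/2 = (9*X + 190)²/2 = (190 + 9*X)²/2)
10*W(1) = 10*((190 + 9*1)²/2) = 10*((190 + 9)²/2) = 10*((½)*199²) = 10*((½)*39601) = 10*(39601/2) = 198005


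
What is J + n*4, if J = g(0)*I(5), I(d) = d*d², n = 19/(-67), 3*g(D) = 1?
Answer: 8147/201 ≈ 40.532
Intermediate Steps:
g(D) = ⅓ (g(D) = (⅓)*1 = ⅓)
n = -19/67 (n = 19*(-1/67) = -19/67 ≈ -0.28358)
I(d) = d³
J = 125/3 (J = (⅓)*5³ = (⅓)*125 = 125/3 ≈ 41.667)
J + n*4 = 125/3 - 19/67*4 = 125/3 - 76/67 = 8147/201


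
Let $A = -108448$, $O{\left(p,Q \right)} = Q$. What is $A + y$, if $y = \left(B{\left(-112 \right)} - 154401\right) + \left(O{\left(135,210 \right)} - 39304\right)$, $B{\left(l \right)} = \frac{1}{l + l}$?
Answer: $- \frac{67635233}{224} \approx -3.0194 \cdot 10^{5}$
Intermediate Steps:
$B{\left(l \right)} = \frac{1}{2 l}$
$y = - \frac{43342881}{224}$ ($y = \left(\frac{1}{2 \left(-112\right)} - 154401\right) + \left(210 - 39304\right) = \left(\frac{1}{2} \left(- \frac{1}{112}\right) - 154401\right) + \left(210 - 39304\right) = \left(- \frac{1}{224} - 154401\right) - 39094 = - \frac{34585825}{224} - 39094 = - \frac{43342881}{224} \approx -1.935 \cdot 10^{5}$)
$A + y = -108448 - \frac{43342881}{224} = - \frac{67635233}{224}$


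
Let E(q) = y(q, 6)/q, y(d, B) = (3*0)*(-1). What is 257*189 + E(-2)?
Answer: 48573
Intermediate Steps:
y(d, B) = 0 (y(d, B) = 0*(-1) = 0)
E(q) = 0 (E(q) = 0/q = 0)
257*189 + E(-2) = 257*189 + 0 = 48573 + 0 = 48573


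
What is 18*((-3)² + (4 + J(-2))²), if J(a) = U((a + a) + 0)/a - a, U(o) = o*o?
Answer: 234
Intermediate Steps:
U(o) = o²
J(a) = 3*a (J(a) = ((a + a) + 0)²/a - a = (2*a + 0)²/a - a = (2*a)²/a - a = (4*a²)/a - a = 4*a - a = 3*a)
18*((-3)² + (4 + J(-2))²) = 18*((-3)² + (4 + 3*(-2))²) = 18*(9 + (4 - 6)²) = 18*(9 + (-2)²) = 18*(9 + 4) = 18*13 = 234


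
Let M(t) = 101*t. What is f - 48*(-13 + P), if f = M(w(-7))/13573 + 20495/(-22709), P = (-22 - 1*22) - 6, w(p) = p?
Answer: 133113005610/44032751 ≈ 3023.0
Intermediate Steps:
P = -50 (P = (-22 - 22) - 6 = -44 - 6 = -50)
f = -42033414/44032751 (f = (101*(-7))/13573 + 20495/(-22709) = -707*1/13573 + 20495*(-1/22709) = -101/1939 - 20495/22709 = -42033414/44032751 ≈ -0.95459)
f - 48*(-13 + P) = -42033414/44032751 - 48*(-13 - 50) = -42033414/44032751 - 48*(-63) = -42033414/44032751 - 1*(-3024) = -42033414/44032751 + 3024 = 133113005610/44032751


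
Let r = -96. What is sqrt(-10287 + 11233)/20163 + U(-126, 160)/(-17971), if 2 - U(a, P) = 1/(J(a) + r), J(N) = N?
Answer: -445/3989562 + sqrt(946)/20163 ≈ 0.0014139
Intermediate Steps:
U(a, P) = 2 - 1/(-96 + a) (U(a, P) = 2 - 1/(a - 96) = 2 - 1/(-96 + a))
sqrt(-10287 + 11233)/20163 + U(-126, 160)/(-17971) = sqrt(-10287 + 11233)/20163 + ((-193 + 2*(-126))/(-96 - 126))/(-17971) = sqrt(946)*(1/20163) + ((-193 - 252)/(-222))*(-1/17971) = sqrt(946)/20163 - 1/222*(-445)*(-1/17971) = sqrt(946)/20163 + (445/222)*(-1/17971) = sqrt(946)/20163 - 445/3989562 = -445/3989562 + sqrt(946)/20163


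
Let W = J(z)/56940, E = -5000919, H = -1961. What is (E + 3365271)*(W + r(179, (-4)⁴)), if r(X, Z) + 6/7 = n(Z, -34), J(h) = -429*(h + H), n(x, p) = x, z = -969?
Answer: -33100491744/73 ≈ -4.5343e+8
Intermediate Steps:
J(h) = 841269 - 429*h (J(h) = -429*(h - 1961) = -429*(-1961 + h) = 841269 - 429*h)
r(X, Z) = -6/7 + Z
W = 3223/146 (W = (841269 - 429*(-969))/56940 = (841269 + 415701)*(1/56940) = 1256970*(1/56940) = 3223/146 ≈ 22.075)
(E + 3365271)*(W + r(179, (-4)⁴)) = (-5000919 + 3365271)*(3223/146 + (-6/7 + (-4)⁴)) = -1635648*(3223/146 + (-6/7 + 256)) = -1635648*(3223/146 + 1786/7) = -1635648*283317/1022 = -33100491744/73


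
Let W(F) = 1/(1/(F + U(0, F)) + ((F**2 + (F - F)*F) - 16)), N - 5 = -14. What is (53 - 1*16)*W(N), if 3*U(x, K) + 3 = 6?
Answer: 296/519 ≈ 0.57033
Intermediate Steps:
U(x, K) = 1 (U(x, K) = -1 + (1/3)*6 = -1 + 2 = 1)
N = -9 (N = 5 - 14 = -9)
W(F) = 1/(-16 + F**2 + 1/(1 + F)) (W(F) = 1/(1/(F + 1) + ((F**2 + (F - F)*F) - 16)) = 1/(1/(1 + F) + ((F**2 + 0*F) - 16)) = 1/(1/(1 + F) + ((F**2 + 0) - 16)) = 1/(1/(1 + F) + (F**2 - 16)) = 1/(1/(1 + F) + (-16 + F**2)) = 1/(-16 + F**2 + 1/(1 + F)))
(53 - 1*16)*W(N) = (53 - 1*16)*((1 - 9)/(-15 + (-9)**2 + (-9)**3 - 16*(-9))) = (53 - 16)*(-8/(-15 + 81 - 729 + 144)) = 37*(-8/(-519)) = 37*(-1/519*(-8)) = 37*(8/519) = 296/519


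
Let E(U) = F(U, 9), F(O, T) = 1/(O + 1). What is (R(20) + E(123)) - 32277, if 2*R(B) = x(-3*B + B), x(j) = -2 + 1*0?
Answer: -4002471/124 ≈ -32278.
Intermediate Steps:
x(j) = -2 (x(j) = -2 + 0 = -2)
F(O, T) = 1/(1 + O)
E(U) = 1/(1 + U)
R(B) = -1 (R(B) = (½)*(-2) = -1)
(R(20) + E(123)) - 32277 = (-1 + 1/(1 + 123)) - 32277 = (-1 + 1/124) - 32277 = -123/124 - 32277 = -4002471/124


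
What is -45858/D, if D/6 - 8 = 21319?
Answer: -7643/21327 ≈ -0.35837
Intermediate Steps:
D = 127962 (D = 48 + 6*21319 = 48 + 127914 = 127962)
-45858/D = -45858/127962 = -45858*1/127962 = -7643/21327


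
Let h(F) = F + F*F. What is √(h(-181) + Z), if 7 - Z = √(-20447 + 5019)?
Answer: √(32587 - 2*I*√3857) ≈ 180.52 - 0.344*I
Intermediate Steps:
h(F) = F + F²
Z = 7 - 2*I*√3857 (Z = 7 - √(-20447 + 5019) = 7 - √(-15428) = 7 - 2*I*√3857 ≈ 7.0 - 124.21*I)
√(h(-181) + Z) = √(-181*(1 - 181) + (7 - 2*I*√3857)) = √(-181*(-180) + (7 - 2*I*√3857)) = √(32580 + (7 - 2*I*√3857)) = √(32587 - 2*I*√3857)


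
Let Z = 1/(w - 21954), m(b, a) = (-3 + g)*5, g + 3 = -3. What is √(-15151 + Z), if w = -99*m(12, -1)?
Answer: 5*I*√185578539906/17499 ≈ 123.09*I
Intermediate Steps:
g = -6 (g = -3 - 3 = -6)
m(b, a) = -45 (m(b, a) = (-3 - 6)*5 = -9*5 = -45)
w = 4455 (w = -99*(-45) = 4455)
Z = -1/17499 (Z = 1/(4455 - 21954) = 1/(-17499) = -1/17499 ≈ -5.7146e-5)
√(-15151 + Z) = √(-15151 - 1/17499) = √(-265127350/17499) = 5*I*√185578539906/17499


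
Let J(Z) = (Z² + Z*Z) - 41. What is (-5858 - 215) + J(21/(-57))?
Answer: -2207056/361 ≈ -6113.7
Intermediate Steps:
J(Z) = -41 + 2*Z² (J(Z) = (Z² + Z²) - 41 = 2*Z² - 41 = -41 + 2*Z²)
(-5858 - 215) + J(21/(-57)) = (-5858 - 215) + (-41 + 2*(21/(-57))²) = -6073 + (-41 + 2*(21*(-1/57))²) = -6073 + (-41 + 2*(-7/19)²) = -6073 + (-41 + 2*(49/361)) = -6073 + (-41 + 98/361) = -6073 - 14703/361 = -2207056/361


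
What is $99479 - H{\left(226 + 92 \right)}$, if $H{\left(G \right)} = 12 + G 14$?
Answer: $95015$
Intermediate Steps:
$H{\left(G \right)} = 12 + 14 G$
$99479 - H{\left(226 + 92 \right)} = 99479 - \left(12 + 14 \left(226 + 92\right)\right) = 99479 - \left(12 + 14 \cdot 318\right) = 99479 - \left(12 + 4452\right) = 99479 - 4464 = 95015$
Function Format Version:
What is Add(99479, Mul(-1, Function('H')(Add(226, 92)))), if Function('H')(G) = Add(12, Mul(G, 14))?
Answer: 95015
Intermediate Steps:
Function('H')(G) = Add(12, Mul(14, G))
Add(99479, Mul(-1, Function('H')(Add(226, 92)))) = Add(99479, Mul(-1, Add(12, Mul(14, Add(226, 92))))) = Add(99479, Mul(-1, Add(12, Mul(14, 318)))) = Add(99479, Mul(-1, Add(12, 4452))) = Add(99479, Mul(-1, 4464)) = Add(99479, -4464) = 95015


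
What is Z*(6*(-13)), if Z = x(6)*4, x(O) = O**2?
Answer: -11232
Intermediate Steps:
Z = 144 (Z = 6**2*4 = 36*4 = 144)
Z*(6*(-13)) = 144*(6*(-13)) = 144*(-78) = -11232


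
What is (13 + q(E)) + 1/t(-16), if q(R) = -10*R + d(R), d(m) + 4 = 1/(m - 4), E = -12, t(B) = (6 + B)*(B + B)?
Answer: 41261/320 ≈ 128.94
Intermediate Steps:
t(B) = 2*B*(6 + B) (t(B) = (6 + B)*(2*B) = 2*B*(6 + B))
d(m) = -4 + 1/(-4 + m) (d(m) = -4 + 1/(m - 4) = -4 + 1/(-4 + m))
q(R) = -10*R + (17 - 4*R)/(-4 + R)
(13 + q(E)) + 1/t(-16) = (13 + (17 - 10*(-12)**2 + 36*(-12))/(-4 - 12)) + 1/(2*(-16)*(6 - 16)) = (13 + (17 - 10*144 - 432)/(-16)) + 1/(2*(-16)*(-10)) = (13 - (17 - 1440 - 432)/16) + 1/320 = (13 - 1/16*(-1855)) + 1/320 = (13 + 1855/16) + 1/320 = 2063/16 + 1/320 = 41261/320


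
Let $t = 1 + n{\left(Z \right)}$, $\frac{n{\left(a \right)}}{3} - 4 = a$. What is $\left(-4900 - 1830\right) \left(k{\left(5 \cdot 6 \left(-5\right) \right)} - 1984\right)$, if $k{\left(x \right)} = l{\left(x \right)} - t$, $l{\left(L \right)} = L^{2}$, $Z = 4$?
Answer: $-137904430$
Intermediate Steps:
$n{\left(a \right)} = 12 + 3 a$
$t = 25$ ($t = 1 + \left(12 + 3 \cdot 4\right) = 1 + \left(12 + 12\right) = 1 + 24 = 25$)
$k{\left(x \right)} = -25 + x^{2}$ ($k{\left(x \right)} = x^{2} - 25 = -25 + x^{2}$)
$\left(-4900 - 1830\right) \left(k{\left(5 \cdot 6 \left(-5\right) \right)} - 1984\right) = \left(-4900 - 1830\right) \left(\left(-25 + \left(5 \cdot 6 \left(-5\right)\right)^{2}\right) - 1984\right) = - 6730 \left(\left(-25 + \left(30 \left(-5\right)\right)^{2}\right) - 1984\right) = - 6730 \left(\left(-25 + \left(-150\right)^{2}\right) - 1984\right) = - 6730 \left(\left(-25 + 22500\right) - 1984\right) = - 6730 \left(22475 - 1984\right) = \left(-6730\right) 20491 = -137904430$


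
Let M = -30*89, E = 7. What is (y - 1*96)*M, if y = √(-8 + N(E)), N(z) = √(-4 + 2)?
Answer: 256320 - 2670*√(-8 + I*√2) ≈ 2.5566e+5 - 7581.1*I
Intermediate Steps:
N(z) = I*√2 (N(z) = √(-2) = I*√2)
M = -2670
y = √(-8 + I*√2) ≈ 0.24904 + 2.8394*I
(y - 1*96)*M = (√(-8 + I*√2) - 1*96)*(-2670) = (√(-8 + I*√2) - 96)*(-2670) = (-96 + √(-8 + I*√2))*(-2670) = 256320 - 2670*√(-8 + I*√2)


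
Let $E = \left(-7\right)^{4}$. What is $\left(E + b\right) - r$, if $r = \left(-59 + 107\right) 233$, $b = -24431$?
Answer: $-33214$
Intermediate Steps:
$E = 2401$
$r = 11184$ ($r = 48 \cdot 233 = 11184$)
$\left(E + b\right) - r = \left(2401 - 24431\right) - 11184 = -22030 - 11184 = -33214$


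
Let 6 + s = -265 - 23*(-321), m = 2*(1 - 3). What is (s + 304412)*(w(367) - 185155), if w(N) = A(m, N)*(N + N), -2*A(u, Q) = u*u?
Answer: -59509495148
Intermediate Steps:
m = -4 (m = 2*(-2) = -4)
A(u, Q) = -u²/2 (A(u, Q) = -u*u/2 = -u²/2)
w(N) = -16*N (w(N) = (-½*(-4)²)*(N + N) = (-½*16)*(2*N) = -16*N)
s = 7112 (s = -6 + (-265 - 23*(-321)) = -6 + (-265 + 7383) = -6 + 7118 = 7112)
(s + 304412)*(w(367) - 185155) = (7112 + 304412)*(-16*367 - 185155) = 311524*(-5872 - 185155) = 311524*(-191027) = -59509495148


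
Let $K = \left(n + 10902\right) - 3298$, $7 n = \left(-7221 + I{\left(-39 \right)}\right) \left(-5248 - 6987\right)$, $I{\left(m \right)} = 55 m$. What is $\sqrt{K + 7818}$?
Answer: $2 \sqrt{4096463} \approx 4047.9$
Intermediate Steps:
$n = 16370430$ ($n = \frac{\left(-7221 + 55 \left(-39\right)\right) \left(-5248 - 6987\right)}{7} = \frac{\left(-7221 - 2145\right) \left(-12235\right)}{7} = \frac{\left(-9366\right) \left(-12235\right)}{7} = \frac{1}{7} \cdot 114593010 = 16370430$)
$K = 16378034$ ($K = \left(16370430 + 10902\right) - 3298 = 16381332 - 3298 = 16378034$)
$\sqrt{K + 7818} = \sqrt{16378034 + 7818} = \sqrt{16385852} = 2 \sqrt{4096463}$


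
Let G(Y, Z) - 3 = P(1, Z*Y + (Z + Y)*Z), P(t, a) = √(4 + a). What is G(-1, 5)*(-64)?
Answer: -192 - 64*√19 ≈ -470.97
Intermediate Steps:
G(Y, Z) = 3 + √(4 + Y*Z + Z*(Y + Z)) (G(Y, Z) = 3 + √(4 + (Z*Y + (Z + Y)*Z)) = 3 + √(4 + (Y*Z + (Y + Z)*Z)) = 3 + √(4 + (Y*Z + Z*(Y + Z))) = 3 + √(4 + Y*Z + Z*(Y + Z)))
G(-1, 5)*(-64) = (3 + √(4 + 5*(5 + 2*(-1))))*(-64) = (3 + √(4 + 5*(5 - 2)))*(-64) = (3 + √(4 + 5*3))*(-64) = (3 + √(4 + 15))*(-64) = (3 + √19)*(-64) = -192 - 64*√19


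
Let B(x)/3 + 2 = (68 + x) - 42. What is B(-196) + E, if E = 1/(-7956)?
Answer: -4105297/7956 ≈ -516.00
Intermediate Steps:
B(x) = 72 + 3*x (B(x) = -6 + 3*((68 + x) - 42) = -6 + 3*(26 + x) = -6 + (78 + 3*x) = 72 + 3*x)
E = -1/7956 ≈ -0.00012569
B(-196) + E = (72 + 3*(-196)) - 1/7956 = (72 - 588) - 1/7956 = -516 - 1/7956 = -4105297/7956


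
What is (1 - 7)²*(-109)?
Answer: -3924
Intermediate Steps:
(1 - 7)²*(-109) = (-6)²*(-109) = 36*(-109) = -3924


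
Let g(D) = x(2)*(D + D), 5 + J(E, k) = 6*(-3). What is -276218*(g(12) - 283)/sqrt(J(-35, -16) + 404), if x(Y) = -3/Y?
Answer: 88113542*sqrt(381)/381 ≈ 4.5142e+6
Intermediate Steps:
J(E, k) = -23 (J(E, k) = -5 + 6*(-3) = -5 - 18 = -23)
g(D) = -3*D (g(D) = (-3/2)*(D + D) = (-3*1/2)*(2*D) = -3*D)
-276218*(g(12) - 283)/sqrt(J(-35, -16) + 404) = -276218*(-3*12 - 283)/sqrt(-23 + 404) = -276218*sqrt(381)*(-36 - 283)/381 = -276218*(-319*sqrt(381)/381) = -(-88113542)*sqrt(381)/381 = 88113542*sqrt(381)/381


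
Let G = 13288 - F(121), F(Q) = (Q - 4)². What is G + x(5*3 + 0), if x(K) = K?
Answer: -386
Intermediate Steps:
F(Q) = (-4 + Q)²
G = -401 (G = 13288 - (-4 + 121)² = 13288 - 1*117² = 13288 - 1*13689 = 13288 - 13689 = -401)
G + x(5*3 + 0) = -401 + (5*3 + 0) = -401 + (15 + 0) = -401 + 15 = -386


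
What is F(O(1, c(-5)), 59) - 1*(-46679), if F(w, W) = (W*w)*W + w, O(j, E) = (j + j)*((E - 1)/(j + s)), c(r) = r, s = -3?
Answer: 67571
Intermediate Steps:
O(j, E) = 2*j*(-1 + E)/(-3 + j) (O(j, E) = (j + j)*((E - 1)/(j - 3)) = (2*j)*((-1 + E)/(-3 + j)) = 2*j*(-1 + E)/(-3 + j))
F(w, W) = w + w*W² (F(w, W) = w*W² + w = w + w*W²)
F(O(1, c(-5)), 59) - 1*(-46679) = (2*1*(-1 - 5)/(-3 + 1))*(1 + 59²) - 1*(-46679) = (2*1*(-6)/(-2))*(1 + 3481) + 46679 = (2*1*(-½)*(-6))*3482 + 46679 = 6*3482 + 46679 = 20892 + 46679 = 67571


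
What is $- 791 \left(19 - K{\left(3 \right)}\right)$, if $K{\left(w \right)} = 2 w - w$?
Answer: $-12656$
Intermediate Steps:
$K{\left(w \right)} = w$
$- 791 \left(19 - K{\left(3 \right)}\right) = - 791 \left(19 - 3\right) = \left(-791\right) 16 = -12656$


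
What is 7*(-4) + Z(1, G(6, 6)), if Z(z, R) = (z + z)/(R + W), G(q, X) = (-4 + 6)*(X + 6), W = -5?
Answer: -530/19 ≈ -27.895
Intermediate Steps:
G(q, X) = 12 + 2*X (G(q, X) = 2*(6 + X) = 12 + 2*X)
Z(z, R) = 2*z/(-5 + R) (Z(z, R) = (z + z)/(R - 5) = (2*z)/(-5 + R) = 2*z/(-5 + R))
7*(-4) + Z(1, G(6, 6)) = 7*(-4) + 2*1/(-5 + (12 + 2*6)) = -28 + 2*1/(-5 + (12 + 12)) = -28 + 2*1/(-5 + 24) = -28 + 2*1/19 = -28 + 2*1*(1/19) = -28 + 2/19 = -530/19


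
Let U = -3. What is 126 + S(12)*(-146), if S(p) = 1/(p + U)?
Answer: 988/9 ≈ 109.78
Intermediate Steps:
S(p) = 1/(-3 + p) (S(p) = 1/(p - 3) = 1/(-3 + p))
126 + S(12)*(-146) = 126 - 146/(-3 + 12) = 126 - 146/9 = 988/9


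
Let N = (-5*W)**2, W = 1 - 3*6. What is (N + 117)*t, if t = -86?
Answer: -631412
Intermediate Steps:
W = -17 (W = 1 - 18 = -17)
N = 7225 (N = (-5*(-17))**2 = 85**2 = 7225)
(N + 117)*t = (7225 + 117)*(-86) = 7342*(-86) = -631412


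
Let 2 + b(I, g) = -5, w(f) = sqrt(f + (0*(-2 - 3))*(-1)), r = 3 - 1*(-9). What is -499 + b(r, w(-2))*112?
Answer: -1283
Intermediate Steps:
r = 12 (r = 3 + 9 = 12)
w(f) = sqrt(f) (w(f) = sqrt(f + (0*(-5))*(-1)) = sqrt(f + 0*(-1)) = sqrt(f + 0) = sqrt(f))
b(I, g) = -7 (b(I, g) = -2 - 5 = -7)
-499 + b(r, w(-2))*112 = -499 - 7*112 = -499 - 784 = -1283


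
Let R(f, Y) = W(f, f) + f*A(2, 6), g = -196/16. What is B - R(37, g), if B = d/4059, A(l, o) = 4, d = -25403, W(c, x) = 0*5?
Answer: -626135/4059 ≈ -154.26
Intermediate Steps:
W(c, x) = 0
g = -49/4 (g = -196*1/16 = -49/4 ≈ -12.250)
B = -25403/4059 ≈ -6.2584
R(f, Y) = 4*f (R(f, Y) = 0 + f*4 = 0 + 4*f = 4*f)
B - R(37, g) = -25403/4059 - 4*37 = -25403/4059 - 1*148 = -25403/4059 - 148 = -626135/4059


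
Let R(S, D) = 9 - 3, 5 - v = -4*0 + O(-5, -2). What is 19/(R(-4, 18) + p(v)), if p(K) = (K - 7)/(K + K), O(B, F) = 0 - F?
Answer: 57/16 ≈ 3.5625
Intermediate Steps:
O(B, F) = -F
v = 3 (v = 5 - (-4*0 - 1*(-2)) = 5 - (0 + 2) = 5 - 1*2 = 5 - 2 = 3)
R(S, D) = 6
p(K) = (-7 + K)/(2*K) (p(K) = (-7 + K)/((2*K)) = (-7 + K)*(1/(2*K)) = (-7 + K)/(2*K))
19/(R(-4, 18) + p(v)) = 19/(6 + (1/2)*(-7 + 3)/3) = 19/(6 + (1/2)*(1/3)*(-4)) = 19/(6 - 2/3) = 19/(16/3) = 19*(3/16) = 57/16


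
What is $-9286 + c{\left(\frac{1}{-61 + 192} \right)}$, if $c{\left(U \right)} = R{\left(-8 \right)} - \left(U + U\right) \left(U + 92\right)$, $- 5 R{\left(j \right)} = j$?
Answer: $- \frac{796768472}{85805} \approx -9285.8$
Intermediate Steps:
$R{\left(j \right)} = - \frac{j}{5}$
$c{\left(U \right)} = \frac{8}{5} - 2 U \left(92 + U\right)$ ($c{\left(U \right)} = \left(- \frac{1}{5}\right) \left(-8\right) - \left(U + U\right) \left(U + 92\right) = \frac{8}{5} - 2 U \left(92 + U\right)$)
$-9286 + c{\left(\frac{1}{-61 + 192} \right)} = -9286 - \left(- \frac{8}{5} + \frac{2}{\left(-61 + 192\right)^{2}} + \frac{184}{-61 + 192}\right) = -9286 - \left(- \frac{8}{5} + \frac{2}{17161} + \frac{184}{131}\right) = -9286 - \left(- \frac{128}{655} + \frac{2}{17161}\right) = -9286 - - \frac{16758}{85805} = -9286 + \frac{16758}{85805} = - \frac{796768472}{85805}$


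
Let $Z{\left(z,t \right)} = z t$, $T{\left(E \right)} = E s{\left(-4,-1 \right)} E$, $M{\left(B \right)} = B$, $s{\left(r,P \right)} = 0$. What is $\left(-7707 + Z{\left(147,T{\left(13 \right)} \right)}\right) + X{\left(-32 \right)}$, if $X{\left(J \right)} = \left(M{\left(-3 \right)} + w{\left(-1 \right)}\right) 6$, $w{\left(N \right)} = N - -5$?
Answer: $-7701$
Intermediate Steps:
$w{\left(N \right)} = 5 + N$ ($w{\left(N \right)} = N + 5 = 5 + N$)
$T{\left(E \right)} = 0$ ($T{\left(E \right)} = E 0 E = 0 E = 0$)
$Z{\left(z,t \right)} = t z$
$X{\left(J \right)} = 6$ ($X{\left(J \right)} = \left(-3 + \left(5 - 1\right)\right) 6 = \left(-3 + 4\right) 6 = 1 \cdot 6 = 6$)
$\left(-7707 + Z{\left(147,T{\left(13 \right)} \right)}\right) + X{\left(-32 \right)} = \left(-7707 + 0 \cdot 147\right) + 6 = \left(-7707 + 0\right) + 6 = -7707 + 6 = -7701$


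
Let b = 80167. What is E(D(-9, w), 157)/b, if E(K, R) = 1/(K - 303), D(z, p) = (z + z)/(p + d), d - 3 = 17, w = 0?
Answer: -10/243627513 ≈ -4.1046e-8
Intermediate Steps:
d = 20 (d = 3 + 17 = 20)
D(z, p) = 2*z/(20 + p) (D(z, p) = (z + z)/(p + 20) = (2*z)/(20 + p) = 2*z/(20 + p))
E(K, R) = 1/(-303 + K)
E(D(-9, w), 157)/b = 1/(-303 + 2*(-9)/(20 + 0)*80167) = (1/80167)/(-303 + 2*(-9)/20) = (1/80167)/(-303 + 2*(-9)*(1/20)) = (1/80167)/(-303 - 9/10) = (1/80167)/(-3039/10) = -10/3039*1/80167 = -10/243627513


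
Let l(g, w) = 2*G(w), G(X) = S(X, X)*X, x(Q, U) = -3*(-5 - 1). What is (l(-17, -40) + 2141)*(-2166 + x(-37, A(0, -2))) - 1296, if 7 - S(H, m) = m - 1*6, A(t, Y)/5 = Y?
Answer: 4507356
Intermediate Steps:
A(t, Y) = 5*Y
S(H, m) = 13 - m (S(H, m) = 7 - (m - 1*6) = 7 - (m - 6) = 7 - (-6 + m) = 7 + (6 - m) = 13 - m)
x(Q, U) = 18 (x(Q, U) = -3*(-6) = 18)
G(X) = X*(13 - X) (G(X) = (13 - X)*X = X*(13 - X))
l(g, w) = 2*w*(13 - w) (l(g, w) = 2*(w*(13 - w)) = 2*w*(13 - w))
(l(-17, -40) + 2141)*(-2166 + x(-37, A(0, -2))) - 1296 = (2*(-40)*(13 - 1*(-40)) + 2141)*(-2166 + 18) - 1296 = (2*(-40)*(13 + 40) + 2141)*(-2148) - 1296 = (2*(-40)*53 + 2141)*(-2148) - 1296 = (-4240 + 2141)*(-2148) - 1296 = -2099*(-2148) - 1296 = 4508652 - 1296 = 4507356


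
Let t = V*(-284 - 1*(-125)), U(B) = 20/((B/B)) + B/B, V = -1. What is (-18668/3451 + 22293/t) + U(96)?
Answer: 28495940/182903 ≈ 155.80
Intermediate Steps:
U(B) = 21 (U(B) = 20/1 + 1 = 20*1 + 1 = 20 + 1 = 21)
t = 159 (t = -(-284 - 1*(-125)) = -(-284 + 125) = -1*(-159) = 159)
(-18668/3451 + 22293/t) + U(96) = (-18668/3451 + 22293/159) + 21 = (-18668*1/3451 + 22293*(1/159)) + 21 = (-18668/3451 + 7431/53) + 21 = 24654977/182903 + 21 = 28495940/182903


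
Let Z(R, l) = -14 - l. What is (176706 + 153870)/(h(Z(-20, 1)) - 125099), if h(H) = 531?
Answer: -41322/15571 ≈ -2.6538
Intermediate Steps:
(176706 + 153870)/(h(Z(-20, 1)) - 125099) = (176706 + 153870)/(531 - 125099) = 330576/(-124568) = 330576*(-1/124568) = -41322/15571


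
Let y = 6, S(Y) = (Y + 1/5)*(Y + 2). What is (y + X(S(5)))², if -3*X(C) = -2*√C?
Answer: 2348/45 + 8*√910/5 ≈ 100.44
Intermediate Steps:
S(Y) = (2 + Y)*(⅕ + Y) (S(Y) = (Y + ⅕)*(2 + Y) = (⅕ + Y)*(2 + Y) = (2 + Y)*(⅕ + Y))
X(C) = 2*√C/3 (X(C) = -(-2)*√C/3 = 2*√C/3)
(y + X(S(5)))² = (6 + 2*√(⅖ + 5² + (11/5)*5)/3)² = (6 + 2*√(⅖ + 25 + 11)/3)² = (6 + 2*√(182/5)/3)² = (6 + 2*(√910/5)/3)² = (6 + 2*√910/15)²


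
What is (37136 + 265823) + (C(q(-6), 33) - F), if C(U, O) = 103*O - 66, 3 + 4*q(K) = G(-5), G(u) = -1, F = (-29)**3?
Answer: 330681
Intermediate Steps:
F = -24389
q(K) = -1 (q(K) = -3/4 + (1/4)*(-1) = -3/4 - 1/4 = -1)
C(U, O) = -66 + 103*O
(37136 + 265823) + (C(q(-6), 33) - F) = (37136 + 265823) + ((-66 + 103*33) - 1*(-24389)) = 302959 + ((-66 + 3399) + 24389) = 302959 + (3333 + 24389) = 302959 + 27722 = 330681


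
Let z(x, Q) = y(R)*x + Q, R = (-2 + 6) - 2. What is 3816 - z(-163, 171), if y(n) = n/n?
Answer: 3808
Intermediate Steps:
R = 2 (R = 4 - 2 = 2)
y(n) = 1
z(x, Q) = Q + x (z(x, Q) = 1*x + Q = x + Q = Q + x)
3816 - z(-163, 171) = 3816 - (171 - 163) = 3816 - 1*8 = 3816 - 8 = 3808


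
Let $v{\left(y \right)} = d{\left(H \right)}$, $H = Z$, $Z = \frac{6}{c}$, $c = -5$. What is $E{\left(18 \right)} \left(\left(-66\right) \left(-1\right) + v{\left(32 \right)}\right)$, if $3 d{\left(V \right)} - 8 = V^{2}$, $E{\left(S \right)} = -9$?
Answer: $- \frac{15558}{25} \approx -622.32$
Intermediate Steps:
$Z = - \frac{6}{5}$ ($Z = \frac{6}{-5} = 6 \left(- \frac{1}{5}\right) = - \frac{6}{5} \approx -1.2$)
$H = - \frac{6}{5} \approx -1.2$
$d{\left(V \right)} = \frac{8}{3} + \frac{V^{2}}{3}$
$v{\left(y \right)} = \frac{236}{75}$ ($v{\left(y \right)} = \frac{8}{3} + \frac{\left(- \frac{6}{5}\right)^{2}}{3} = \frac{8}{3} + \frac{1}{3} \cdot \frac{36}{25} = \frac{8}{3} + \frac{12}{25} = \frac{236}{75}$)
$E{\left(18 \right)} \left(\left(-66\right) \left(-1\right) + v{\left(32 \right)}\right) = - 9 \left(\left(-66\right) \left(-1\right) + \frac{236}{75}\right) = - 9 \left(66 + \frac{236}{75}\right) = \left(-9\right) \frac{5186}{75} = - \frac{15558}{25}$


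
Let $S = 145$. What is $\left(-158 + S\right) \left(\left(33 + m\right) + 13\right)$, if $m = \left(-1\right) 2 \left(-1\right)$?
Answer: $-624$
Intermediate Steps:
$m = 2$ ($m = \left(-2\right) \left(-1\right) = 2$)
$\left(-158 + S\right) \left(\left(33 + m\right) + 13\right) = \left(-158 + 145\right) \left(\left(33 + 2\right) + 13\right) = - 13 \left(35 + 13\right) = \left(-13\right) 48 = -624$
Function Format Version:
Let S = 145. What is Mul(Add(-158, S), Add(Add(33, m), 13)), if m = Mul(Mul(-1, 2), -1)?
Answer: -624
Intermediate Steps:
m = 2 (m = Mul(-2, -1) = 2)
Mul(Add(-158, S), Add(Add(33, m), 13)) = Mul(Add(-158, 145), Add(Add(33, 2), 13)) = Mul(-13, Add(35, 13)) = Mul(-13, 48) = -624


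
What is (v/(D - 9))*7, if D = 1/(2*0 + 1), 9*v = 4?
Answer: -7/18 ≈ -0.38889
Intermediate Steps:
v = 4/9 (v = (1/9)*4 = 4/9 ≈ 0.44444)
D = 1 (D = 1/(0 + 1) = 1/1 = 1)
(v/(D - 9))*7 = (4/(9*(1 - 9)))*7 = ((4/9)/(-8))*7 = ((4/9)*(-1/8))*7 = -1/18*7 = -7/18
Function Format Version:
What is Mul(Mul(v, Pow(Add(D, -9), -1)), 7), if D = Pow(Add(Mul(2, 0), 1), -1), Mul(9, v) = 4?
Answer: Rational(-7, 18) ≈ -0.38889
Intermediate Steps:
v = Rational(4, 9) (v = Mul(Rational(1, 9), 4) = Rational(4, 9) ≈ 0.44444)
D = 1 (D = Pow(Add(0, 1), -1) = Pow(1, -1) = 1)
Mul(Mul(v, Pow(Add(D, -9), -1)), 7) = Mul(Mul(Rational(4, 9), Pow(Add(1, -9), -1)), 7) = Mul(Mul(Rational(4, 9), Pow(-8, -1)), 7) = Mul(Mul(Rational(4, 9), Rational(-1, 8)), 7) = Mul(Rational(-1, 18), 7) = Rational(-7, 18)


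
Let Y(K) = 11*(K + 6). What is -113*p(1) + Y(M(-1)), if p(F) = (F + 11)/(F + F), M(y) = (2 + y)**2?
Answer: -601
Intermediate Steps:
p(F) = (11 + F)/(2*F) (p(F) = (11 + F)/((2*F)) = (11 + F)*(1/(2*F)) = (11 + F)/(2*F))
Y(K) = 66 + 11*K (Y(K) = 11*(6 + K) = 66 + 11*K)
-113*p(1) + Y(M(-1)) = -113*(11 + 1)/(2*1) + (66 + 11*(2 - 1)**2) = -113*12/2 + (66 + 11*1**2) = -113*6 + (66 + 11*1) = -678 + (66 + 11) = -678 + 77 = -601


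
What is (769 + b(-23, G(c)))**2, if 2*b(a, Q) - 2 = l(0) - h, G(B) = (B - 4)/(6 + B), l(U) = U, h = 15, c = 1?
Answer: 2325625/4 ≈ 5.8141e+5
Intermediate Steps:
G(B) = (-4 + B)/(6 + B)
b(a, Q) = -13/2 (b(a, Q) = 1 + (0 - 1*15)/2 = 1 + (0 - 15)/2 = 1 + (1/2)*(-15) = 1 - 15/2 = -13/2)
(769 + b(-23, G(c)))**2 = (769 - 13/2)**2 = (1525/2)**2 = 2325625/4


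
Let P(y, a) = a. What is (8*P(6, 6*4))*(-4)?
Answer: -768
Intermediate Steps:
(8*P(6, 6*4))*(-4) = (8*(6*4))*(-4) = (8*24)*(-4) = 192*(-4) = -768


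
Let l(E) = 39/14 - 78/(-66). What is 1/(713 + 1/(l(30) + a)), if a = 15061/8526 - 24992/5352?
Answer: 3710037/2648742094 ≈ 0.0014007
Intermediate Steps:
a = -1839935/633766 (a = 15061*(1/8526) - 24992*1/5352 = 15061/8526 - 3124/669 = -1839935/633766 ≈ -2.9032)
l(E) = 611/154 (l(E) = 39*(1/14) - 78*(-1/66) = 39/14 + 13/11 = 611/154)
1/(713 + 1/(l(30) + a)) = 1/(713 + 1/(611/154 - 1839935/633766)) = 1/(713 + 1/(3710037/3485713)) = 1/(713 + 3485713/3710037) = 1/(2648742094/3710037) = 3710037/2648742094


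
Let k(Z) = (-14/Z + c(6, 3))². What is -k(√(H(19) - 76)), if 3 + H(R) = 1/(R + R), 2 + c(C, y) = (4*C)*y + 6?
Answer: 152*(7 - I*√114038)²/3001 ≈ -5773.5 - 239.46*I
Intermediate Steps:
c(C, y) = 4 + 4*C*y (c(C, y) = -2 + ((4*C)*y + 6) = -2 + (4*C*y + 6) = -2 + (6 + 4*C*y) = 4 + 4*C*y)
H(R) = -3 + 1/(2*R) (H(R) = -3 + 1/(R + R) = -3 + 1/(2*R))
k(Z) = (76 - 14/Z)² (k(Z) = (-14/Z + (4 + 4*6*3))² = (-14/Z + (4 + 72))² = (-14/Z + 76)² = (76 - 14/Z)²)
-k(√(H(19) - 76)) = -4*(-7 + 38*√((-3 + (½)/19) - 76))²/(√((-3 + (½)/19) - 76))² = -4*(-7 + 38*√((-3 + (½)*(1/19)) - 76))²/(√((-3 + (½)*(1/19)) - 76))² = -4*(-7 + 38*√((-3 + 1/38) - 76))²/(√((-3 + 1/38) - 76))² = -4*(-7 + 38*√(-113/38 - 76))²/(√(-113/38 - 76))² = -4*(-7 + 38*√(-3001/38))²/(√(-3001/38))² = -4*(-7 + 38*(I*√114038/38))²/(I*√114038/38)² = -4*(-38)*(-7 + I*√114038)²/3001 = -(-152)*(-7 + I*√114038)²/3001 = 152*(-7 + I*√114038)²/3001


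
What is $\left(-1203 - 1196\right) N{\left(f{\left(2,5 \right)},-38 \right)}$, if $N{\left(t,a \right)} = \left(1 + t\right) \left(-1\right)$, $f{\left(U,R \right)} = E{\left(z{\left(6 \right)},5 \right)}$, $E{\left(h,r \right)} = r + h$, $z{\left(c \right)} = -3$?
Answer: $7197$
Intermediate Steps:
$E{\left(h,r \right)} = h + r$
$f{\left(U,R \right)} = 2$ ($f{\left(U,R \right)} = -3 + 5 = 2$)
$N{\left(t,a \right)} = -1 - t$
$\left(-1203 - 1196\right) N{\left(f{\left(2,5 \right)},-38 \right)} = \left(-1203 - 1196\right) \left(-1 - 2\right) = - 2399 \left(-1 - 2\right) = \left(-2399\right) \left(-3\right) = 7197$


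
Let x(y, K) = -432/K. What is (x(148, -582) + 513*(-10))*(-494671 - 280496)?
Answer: 385675038846/97 ≈ 3.9760e+9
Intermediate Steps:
(x(148, -582) + 513*(-10))*(-494671 - 280496) = (-432/(-582) + 513*(-10))*(-494671 - 280496) = (-432*(-1/582) - 5130)*(-775167) = (72/97 - 5130)*(-775167) = -497538/97*(-775167) = 385675038846/97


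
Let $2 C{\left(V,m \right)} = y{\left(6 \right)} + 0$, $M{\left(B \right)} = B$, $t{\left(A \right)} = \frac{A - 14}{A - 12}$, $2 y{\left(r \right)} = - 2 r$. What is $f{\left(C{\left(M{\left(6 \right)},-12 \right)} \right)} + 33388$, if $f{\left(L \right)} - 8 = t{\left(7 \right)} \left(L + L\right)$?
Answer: $\frac{166938}{5} \approx 33388.0$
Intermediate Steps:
$y{\left(r \right)} = - r$ ($y{\left(r \right)} = \frac{\left(-2\right) r}{2} = - r$)
$t{\left(A \right)} = \frac{-14 + A}{-12 + A}$
$C{\left(V,m \right)} = -3$ ($C{\left(V,m \right)} = \frac{\left(-1\right) 6 + 0}{2} = \frac{-6 + 0}{2} = \frac{1}{2} \left(-6\right) = -3$)
$f{\left(L \right)} = 8 + \frac{14 L}{5}$ ($f{\left(L \right)} = 8 + \frac{-14 + 7}{-12 + 7} \left(L + L\right) = 8 + \frac{1}{-5} \left(-7\right) 2 L = 8 + \left(- \frac{1}{5}\right) \left(-7\right) 2 L = 8 + \frac{7 \cdot 2 L}{5} = 8 + \frac{14 L}{5}$)
$f{\left(C{\left(M{\left(6 \right)},-12 \right)} \right)} + 33388 = \left(8 + \frac{14}{5} \left(-3\right)\right) + 33388 = \left(8 - \frac{42}{5}\right) + 33388 = - \frac{2}{5} + 33388 = \frac{166938}{5}$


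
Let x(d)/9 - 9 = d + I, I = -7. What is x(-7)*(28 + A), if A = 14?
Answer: -1890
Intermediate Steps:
x(d) = 18 + 9*d (x(d) = 81 + 9*(d - 7) = 81 + 9*(-7 + d) = 81 + (-63 + 9*d) = 18 + 9*d)
x(-7)*(28 + A) = (18 + 9*(-7))*(28 + 14) = (18 - 63)*42 = -45*42 = -1890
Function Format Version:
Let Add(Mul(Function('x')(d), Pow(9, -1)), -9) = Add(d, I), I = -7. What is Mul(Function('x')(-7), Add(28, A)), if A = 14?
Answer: -1890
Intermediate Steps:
Function('x')(d) = Add(18, Mul(9, d)) (Function('x')(d) = Add(81, Mul(9, Add(d, -7))) = Add(81, Mul(9, Add(-7, d))) = Add(81, Add(-63, Mul(9, d))) = Add(18, Mul(9, d)))
Mul(Function('x')(-7), Add(28, A)) = Mul(Add(18, Mul(9, -7)), Add(28, 14)) = Mul(Add(18, -63), 42) = Mul(-45, 42) = -1890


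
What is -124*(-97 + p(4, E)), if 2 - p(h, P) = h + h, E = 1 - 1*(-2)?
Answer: 12772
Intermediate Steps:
E = 3 (E = 1 + 2 = 3)
p(h, P) = 2 - 2*h (p(h, P) = 2 - (h + h) = 2 - 2*h)
-124*(-97 + p(4, E)) = -124*(-97 + (2 - 2*4)) = -124*(-97 + (2 - 8)) = -124*(-97 - 6) = -124*(-103) = 12772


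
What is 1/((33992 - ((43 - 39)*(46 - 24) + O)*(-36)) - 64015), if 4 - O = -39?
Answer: -1/25307 ≈ -3.9515e-5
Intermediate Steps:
O = 43 (O = 4 - 1*(-39) = 4 + 39 = 43)
1/((33992 - ((43 - 39)*(46 - 24) + O)*(-36)) - 64015) = 1/((33992 - ((43 - 39)*(46 - 24) + 43)*(-36)) - 64015) = 1/((33992 - (4*22 + 43)*(-36)) - 64015) = 1/((33992 - (88 + 43)*(-36)) - 64015) = 1/((33992 - 131*(-36)) - 64015) = 1/((33992 - 1*(-4716)) - 64015) = 1/((33992 + 4716) - 64015) = 1/(38708 - 64015) = 1/(-25307) = -1/25307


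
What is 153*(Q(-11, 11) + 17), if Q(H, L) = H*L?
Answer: -15912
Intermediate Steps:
153*(Q(-11, 11) + 17) = 153*(-11*11 + 17) = 153*(-121 + 17) = 153*(-104) = -15912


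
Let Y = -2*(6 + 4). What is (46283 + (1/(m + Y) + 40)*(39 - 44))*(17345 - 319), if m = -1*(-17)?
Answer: 2353912604/3 ≈ 7.8464e+8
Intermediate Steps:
m = 17
Y = -20 (Y = -2*10 = -20)
(46283 + (1/(m + Y) + 40)*(39 - 44))*(17345 - 319) = (46283 + (1/(17 - 20) + 40)*(39 - 44))*(17345 - 319) = (46283 + (1/(-3) + 40)*(-5))*17026 = (46283 + (-⅓ + 40)*(-5))*17026 = (46283 + (119/3)*(-5))*17026 = (46283 - 595/3)*17026 = (138254/3)*17026 = 2353912604/3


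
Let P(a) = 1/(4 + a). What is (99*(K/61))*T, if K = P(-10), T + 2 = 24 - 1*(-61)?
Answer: -2739/122 ≈ -22.451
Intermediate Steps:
T = 83 (T = -2 + (24 - 1*(-61)) = -2 + (24 + 61) = -2 + 85 = 83)
K = -1/6 (K = 1/(4 - 10) = 1/(-6) = -1/6 ≈ -0.16667)
(99*(K/61))*T = (99*(-1/6/61))*83 = (99*(-1/6*1/61))*83 = (99*(-1/366))*83 = -33/122*83 = -2739/122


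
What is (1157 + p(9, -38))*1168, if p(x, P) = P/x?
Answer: 12118000/9 ≈ 1.3464e+6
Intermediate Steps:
(1157 + p(9, -38))*1168 = (1157 - 38/9)*1168 = (10375/9)*1168 = 12118000/9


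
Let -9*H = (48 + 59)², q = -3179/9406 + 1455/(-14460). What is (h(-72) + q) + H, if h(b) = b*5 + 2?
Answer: -66531691553/40803228 ≈ -1630.5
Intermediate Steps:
q = -1988469/4533692 (q = -3179*1/9406 + 1455*(-1/14460) = -3179/9406 - 97/964 = -1988469/4533692 ≈ -0.43860)
h(b) = 2 + 5*b (h(b) = 5*b + 2 = 2 + 5*b)
H = -11449/9 (H = -(48 + 59)²/9 = -⅑*107² = -⅑*11449 = -11449/9 ≈ -1272.1)
(h(-72) + q) + H = ((2 + 5*(-72)) - 1988469/4533692) - 11449/9 = ((2 - 360) - 1988469/4533692) - 11449/9 = (-358 - 1988469/4533692) - 11449/9 = -1625050205/4533692 - 11449/9 = -66531691553/40803228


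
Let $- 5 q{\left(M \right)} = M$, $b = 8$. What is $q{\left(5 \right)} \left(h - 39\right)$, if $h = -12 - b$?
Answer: $59$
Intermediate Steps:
$q{\left(M \right)} = - \frac{M}{5}$
$h = -20$ ($h = -12 - 8 = -20$)
$q{\left(5 \right)} \left(h - 39\right) = \left(- \frac{1}{5}\right) 5 \left(-20 - 39\right) = \left(-1\right) \left(-59\right) = 59$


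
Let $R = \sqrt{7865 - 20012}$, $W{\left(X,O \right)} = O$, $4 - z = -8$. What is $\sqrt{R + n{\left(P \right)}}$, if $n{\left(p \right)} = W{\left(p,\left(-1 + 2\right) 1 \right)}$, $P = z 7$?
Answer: $\sqrt{1 + i \sqrt{12147}} \approx 7.4571 + 7.3898 i$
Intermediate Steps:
$z = 12$ ($z = 4 - -8 = 4 + 8 = 12$)
$R = i \sqrt{12147}$ ($R = \sqrt{-12147} = i \sqrt{12147} \approx 110.21 i$)
$P = 84$ ($P = 12 \cdot 7 = 84$)
$n{\left(p \right)} = 1$ ($n{\left(p \right)} = \left(-1 + 2\right) 1 = 1 \cdot 1 = 1$)
$\sqrt{R + n{\left(P \right)}} = \sqrt{i \sqrt{12147} + 1} = \sqrt{1 + i \sqrt{12147}}$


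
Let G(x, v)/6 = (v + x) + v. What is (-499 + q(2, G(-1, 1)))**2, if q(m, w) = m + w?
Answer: 241081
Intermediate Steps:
G(x, v) = 6*x + 12*v (G(x, v) = 6*((v + x) + v) = 6*(x + 2*v) = 6*x + 12*v)
(-499 + q(2, G(-1, 1)))**2 = (-499 + (2 + (6*(-1) + 12*1)))**2 = (-499 + (2 + (-6 + 12)))**2 = (-499 + (2 + 6))**2 = (-499 + 8)**2 = (-491)**2 = 241081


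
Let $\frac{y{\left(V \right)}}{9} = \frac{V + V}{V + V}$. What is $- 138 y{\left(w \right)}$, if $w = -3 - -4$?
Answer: $-1242$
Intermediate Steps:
$w = 1$ ($w = -3 + 4 = 1$)
$y{\left(V \right)} = 9$ ($y{\left(V \right)} = 9 \frac{V + V}{V + V} = 9 \frac{2 V}{2 V} = 9 \cdot 2 V \frac{1}{2 V} = 9 \cdot 1 = 9$)
$- 138 y{\left(w \right)} = \left(-138\right) 9 = -1242$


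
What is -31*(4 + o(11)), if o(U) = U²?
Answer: -3875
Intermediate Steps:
-31*(4 + o(11)) = -31*(4 + 11²) = -31*(4 + 121) = -31*125 = -3875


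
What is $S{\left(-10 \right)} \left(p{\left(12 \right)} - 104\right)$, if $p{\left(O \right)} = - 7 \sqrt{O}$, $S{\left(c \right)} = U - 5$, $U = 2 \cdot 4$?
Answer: $-312 - 42 \sqrt{3} \approx -384.75$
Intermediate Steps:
$U = 8$
$S{\left(c \right)} = 3$ ($S{\left(c \right)} = 8 - 5 = 3$)
$S{\left(-10 \right)} \left(p{\left(12 \right)} - 104\right) = 3 \left(- 7 \sqrt{12} - 104\right) = 3 \left(- 7 \cdot 2 \sqrt{3} - 104\right) = 3 \left(- 14 \sqrt{3} - 104\right) = 3 \left(-104 - 14 \sqrt{3}\right) = -312 - 42 \sqrt{3}$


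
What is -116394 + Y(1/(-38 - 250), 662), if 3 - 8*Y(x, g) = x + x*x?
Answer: -77233222369/663552 ≈ -1.1639e+5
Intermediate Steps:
Y(x, g) = 3/8 - x/8 - x²/8 (Y(x, g) = 3/8 - (x + x*x)/8 = 3/8 - (x + x²)/8 = 3/8 + (-x/8 - x²/8) = 3/8 - x/8 - x²/8)
-116394 + Y(1/(-38 - 250), 662) = -116394 + (3/8 - 1/(8*(-38 - 250)) - 1/(8*(-38 - 250)²)) = -116394 + (3/8 - ⅛/(-288) - (1/(-288))²/8) = -116394 + (3/8 - ⅛*(-1/288) - (-1/288)²/8) = -116394 + (3/8 + 1/2304 - ⅛*1/82944) = -116394 + (3/8 + 1/2304 - 1/663552) = -116394 + 249119/663552 = -77233222369/663552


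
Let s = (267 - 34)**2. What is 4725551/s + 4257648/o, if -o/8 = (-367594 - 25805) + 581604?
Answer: 286826464807/3405820415 ≈ 84.217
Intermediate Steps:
s = 54289 (s = 233**2 = 54289)
o = -1505640 (o = -8*((-367594 - 25805) + 581604) = -8*(-393399 + 581604) = -8*188205 = -1505640)
4725551/s + 4257648/o = 4725551/54289 + 4257648/(-1505640) = 4725551*(1/54289) + 4257648*(-1/1505640) = 4725551/54289 - 177402/62735 = 286826464807/3405820415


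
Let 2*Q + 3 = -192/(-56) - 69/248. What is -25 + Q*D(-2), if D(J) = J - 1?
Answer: -87583/3472 ≈ -25.226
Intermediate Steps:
Q = 261/3472 (Q = -3/2 + (-192/(-56) - 69/248)/2 = -3/2 + (-192*(-1/56) - 69*1/248)/2 = -3/2 + (24/7 - 69/248)/2 = -3/2 + (½)*(5469/1736) = -3/2 + 5469/3472 = 261/3472 ≈ 0.075173)
D(J) = -1 + J
-25 + Q*D(-2) = -25 + 261*(-1 - 2)/3472 = -25 + (261/3472)*(-3) = -25 - 783/3472 = -87583/3472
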